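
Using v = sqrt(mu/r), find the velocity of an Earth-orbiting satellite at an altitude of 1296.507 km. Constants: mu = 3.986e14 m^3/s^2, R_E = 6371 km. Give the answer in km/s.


r = R_E + alt = 6371.0 + 1296.507 = 7667.5070 km = 7.667507e+06 m
v = sqrt(mu/r) = sqrt(3.986e14 / 7.667507e+06) = 7210.1045 m/s = 7.2101 km/s

7.2101 km/s


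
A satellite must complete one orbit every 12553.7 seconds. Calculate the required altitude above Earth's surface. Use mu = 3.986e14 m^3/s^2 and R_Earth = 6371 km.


T = 12553.7 s
r = (mu*T^2/(4*pi^2))^(1/3) = (3.986e14 * 12553.7^2 / (4*pi^2))^(1/3)
r = 1.1674555e+07 m = 11674.5554 km
alt = r - R_E = 11674.5554 - 6371 = 5303.5554 km

5303.5554 km


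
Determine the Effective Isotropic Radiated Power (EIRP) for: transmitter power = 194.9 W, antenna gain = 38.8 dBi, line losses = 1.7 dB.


Pt = 194.9 W = 22.8981 dBW
EIRP = Pt_dBW + Gt - losses = 22.8981 + 38.8 - 1.7 = 59.9981 dBW

59.9981 dBW


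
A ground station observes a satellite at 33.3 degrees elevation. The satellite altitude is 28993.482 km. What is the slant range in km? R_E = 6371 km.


h = 28993.482 km, el = 33.3 deg
d = -R_E*sin(el) + sqrt((R_E*sin(el))^2 + 2*R_E*h + h^2)
d = -6371.0000*sin(0.5811946) + sqrt((6371.0000*0.5490228)^2 + 2*6371.0000*28993.482 + 28993.482^2)
d = 31463.4645 km

31463.4645 km


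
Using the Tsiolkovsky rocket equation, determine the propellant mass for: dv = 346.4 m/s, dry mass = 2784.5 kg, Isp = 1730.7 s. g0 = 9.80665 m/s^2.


ve = Isp * g0 = 1730.7 * 9.80665 = 16972.369155 m/s
mass ratio = exp(dv/ve) = exp(346.4/16972.369155) = 1.02061934
m_prop = m_dry * (mr - 1) = 2784.5 * (1.02061934 - 1)
m_prop = 57.4146 kg

57.4146 kg


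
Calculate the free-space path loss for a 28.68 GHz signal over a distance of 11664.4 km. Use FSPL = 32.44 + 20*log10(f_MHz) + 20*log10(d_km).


f = 28.68 GHz = 28680.0000 MHz
d = 11664.4 km
FSPL = 32.44 + 20*log10(28680.0000) + 20*log10(11664.4)
FSPL = 32.44 + 89.1516 + 81.3372
FSPL = 202.9288 dB

202.9288 dB


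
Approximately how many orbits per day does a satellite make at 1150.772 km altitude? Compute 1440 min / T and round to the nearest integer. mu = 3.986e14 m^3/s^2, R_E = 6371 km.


r = 7.521772e+06 m
T = 2*pi*sqrt(r^3/mu) = 6492.1937 s = 108.2032 min
revs/day = 1440 / 108.2032 = 13.3083
Rounded: 13 revolutions per day

13 revolutions per day


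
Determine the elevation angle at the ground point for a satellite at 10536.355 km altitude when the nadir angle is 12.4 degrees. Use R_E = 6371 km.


r = R_E + alt = 16907.3550 km
Law of sines in the satellite / Earth-center / ground-point triangle:
  sin(nadir)/R_E = sin(90 + el)/r  =>  cos(el) = (r/R_E)*sin(nadir)
cos(el) = (16907.3550 / 6371.0000) * sin(12.4 deg) = 0.5698644
el = arccos(0.5698644) = 55.2592 deg
(Earth-central angle = 90 - nadir - el = 22.3408 deg)

55.2592 degrees


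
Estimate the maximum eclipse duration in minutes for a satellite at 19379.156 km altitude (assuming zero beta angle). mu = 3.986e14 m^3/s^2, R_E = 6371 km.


r = 25750.1560 km
T = 685.3774 min
Eclipse fraction = arcsin(R_E/r)/pi = arcsin(6371.0000/25750.1560)/pi
= arcsin(0.247416)/pi = 0.07958142
Eclipse duration = 0.07958142 * 685.3774 = 54.5433 min

54.5433 minutes


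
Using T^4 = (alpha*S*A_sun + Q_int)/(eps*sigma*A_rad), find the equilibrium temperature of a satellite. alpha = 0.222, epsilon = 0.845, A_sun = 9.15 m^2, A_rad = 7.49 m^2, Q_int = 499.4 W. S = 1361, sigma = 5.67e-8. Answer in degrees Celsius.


Numerator = alpha*S*A_sun + Q_int = 0.222*1361*9.15 + 499.4 = 3263.9993 W
Denominator = eps*sigma*A_rad = 0.845*5.67e-8*7.49 = 3.5885714e-07 W/K^4
T^4 = 9.0955396e+09 K^4
T = 308.8212 K = 35.6712 C

35.6712 degrees Celsius


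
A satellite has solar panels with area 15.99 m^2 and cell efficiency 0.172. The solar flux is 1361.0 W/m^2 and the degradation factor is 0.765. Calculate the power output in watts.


P = area * eta * S * degradation
P = 15.99 * 0.172 * 1361.0 * 0.765
P = 2863.4953 W

2863.4953 W


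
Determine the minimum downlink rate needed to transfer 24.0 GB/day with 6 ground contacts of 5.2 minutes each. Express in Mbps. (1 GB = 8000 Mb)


total contact time = 6 * 5.2 * 60 = 1872.0000 s
data = 24.0 GB = 192000.0000 Mb
rate = 192000.0000 / 1872.0000 = 102.5641 Mbps

102.5641 Mbps


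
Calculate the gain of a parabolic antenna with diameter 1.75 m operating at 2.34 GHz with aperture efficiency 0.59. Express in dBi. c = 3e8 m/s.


lambda = c/f = 3e8 / 2.34e+09 = 0.1282051 m
G = eta*(pi*D/lambda)^2 = 0.59*(pi*1.75/0.1282051)^2
G = 1084.9683 (linear)
G = 10*log10(1084.9683) = 30.3542 dBi

30.3542 dBi


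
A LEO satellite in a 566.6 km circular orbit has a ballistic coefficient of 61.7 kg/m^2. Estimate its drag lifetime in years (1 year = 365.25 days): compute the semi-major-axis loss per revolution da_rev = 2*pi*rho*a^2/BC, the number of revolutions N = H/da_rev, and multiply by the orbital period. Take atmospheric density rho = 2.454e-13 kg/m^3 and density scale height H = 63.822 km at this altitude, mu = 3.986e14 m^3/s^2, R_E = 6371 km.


a = R_E + alt = 6937.6000 km = 6.9376e+06 m
da_rev = 2*pi*rho*a^2/BC = 2*pi*2.454e-13*(6.9376e+06)^2/61.7 = 1.202784 m per revolution
N = H/da_rev = 63822.0000 m / 1.202784 m = 53061.8802 revolutions
P = 2*pi*sqrt(a^3/mu) = 5750.7582 s
lifetime = N*P = 53061.8802 * 5750.7582 = 3.0514604e+08 s = 3531.7829 days
years = 3531.7829 / 365.25 = 9.6695 years

9.6695 years


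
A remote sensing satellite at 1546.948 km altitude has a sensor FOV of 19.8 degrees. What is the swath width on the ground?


FOV = 19.8 deg = 0.3455752 rad
swath = 2 * alt * tan(FOV/2) = 2 * 1546.948 * tan(0.1727876)
swath = 2 * 1546.948 * 0.1745279
swath = 539.9713 km

539.9713 km


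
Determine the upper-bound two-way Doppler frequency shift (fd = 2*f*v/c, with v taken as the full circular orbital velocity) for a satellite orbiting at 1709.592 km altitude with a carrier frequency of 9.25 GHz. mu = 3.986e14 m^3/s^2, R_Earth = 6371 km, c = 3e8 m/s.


r = 8.080592e+06 m
v = sqrt(mu/r) = 7023.3944 m/s (worst-case radial velocity)
f = 9.25 GHz = 9.25e+09 Hz
fd = 2*f*v/c = 2*9.25e+09*7023.3944/3.0e+08
fd = 433109.3219 Hz

433109.3219 Hz


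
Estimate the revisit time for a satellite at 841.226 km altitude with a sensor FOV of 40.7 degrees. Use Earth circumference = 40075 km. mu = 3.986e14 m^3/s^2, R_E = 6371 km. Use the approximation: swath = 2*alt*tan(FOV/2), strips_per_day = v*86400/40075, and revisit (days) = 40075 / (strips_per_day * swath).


swath = 2*841.226*tan(0.3551745) = 624.0276 km
v = sqrt(mu/r) = 7434.1956 m/s = 7.4342 km/s
strips/day = v*86400/40075 = 7.4342*86400/40075 = 16.0278
coverage/day = strips * swath = 16.0278 * 624.0276 = 10001.7952 km
revisit = 40075 / 10001.7952 = 4.0068 days

4.0068 days


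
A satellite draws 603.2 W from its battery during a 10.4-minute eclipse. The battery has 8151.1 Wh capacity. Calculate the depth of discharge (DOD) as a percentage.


E_used = P * t / 60 = 603.2 * 10.4 / 60 = 104.5547 Wh
DOD = E_used / E_total * 100 = 104.5547 / 8151.1 * 100
DOD = 1.2827 %

1.2827 %


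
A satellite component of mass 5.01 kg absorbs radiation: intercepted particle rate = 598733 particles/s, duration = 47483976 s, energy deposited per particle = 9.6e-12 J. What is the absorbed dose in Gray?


Total energy deposited = rate * time * E_per
  = 598733 * 47483976 * 9.6e-12 = 272.9301 J
Dose = E_total / mass = 272.9301 / 5.01
Dose = 54.4771 Gy

54.4771 Gy


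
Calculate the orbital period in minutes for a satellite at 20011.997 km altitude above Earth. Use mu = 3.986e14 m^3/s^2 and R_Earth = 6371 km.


r = 26382.9970 km = 2.6382997e+07 m
T = 2*pi*sqrt(r^3/mu) = 2*pi*sqrt(1.8364216e+22 / 3.986e14)
T = 42647.8766 s = 710.7979 min

710.7979 minutes


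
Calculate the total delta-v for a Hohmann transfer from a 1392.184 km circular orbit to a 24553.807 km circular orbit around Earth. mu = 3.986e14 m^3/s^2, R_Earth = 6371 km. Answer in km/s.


r1 = 7763.1840 km = 7.763184e+06 m
r2 = 30924.8070 km = 3.0924807e+07 m
dv1 = sqrt(mu/r1)*(sqrt(2*r2/(r1+r2)) - 1) = 1894.4827 m/s
dv2 = sqrt(mu/r2)*(1 - sqrt(2*r1/(r1+r2))) = 1315.7965 m/s
total dv = |dv1| + |dv2| = 1894.4827 + 1315.7965 = 3210.2792 m/s = 3.2103 km/s

3.2103 km/s


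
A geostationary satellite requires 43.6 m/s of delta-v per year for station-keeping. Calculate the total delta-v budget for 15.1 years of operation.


dV = rate * years = 43.6 * 15.1
dV = 658.3600 m/s

658.3600 m/s


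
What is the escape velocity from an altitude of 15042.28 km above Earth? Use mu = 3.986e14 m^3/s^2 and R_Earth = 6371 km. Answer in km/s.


r = 6371.0 + 15042.28 = 21413.2800 km = 2.141328e+07 m
v_esc = sqrt(2*mu/r) = sqrt(2*3.986e14 / 2.141328e+07)
v_esc = 6101.5763 m/s = 6.1016 km/s

6.1016 km/s


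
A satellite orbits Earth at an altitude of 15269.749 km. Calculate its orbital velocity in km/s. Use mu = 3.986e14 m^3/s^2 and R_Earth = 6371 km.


r = R_E + alt = 6371.0 + 15269.749 = 21640.7490 km = 2.1640749e+07 m
v = sqrt(mu/r) = sqrt(3.986e14 / 2.1640749e+07) = 4291.7311 m/s = 4.2917 km/s

4.2917 km/s


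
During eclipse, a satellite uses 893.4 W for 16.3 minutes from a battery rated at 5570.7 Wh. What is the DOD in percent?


E_used = P * t / 60 = 893.4 * 16.3 / 60 = 242.7070 Wh
DOD = E_used / E_total * 100 = 242.7070 / 5570.7 * 100
DOD = 4.3568 %

4.3568 %


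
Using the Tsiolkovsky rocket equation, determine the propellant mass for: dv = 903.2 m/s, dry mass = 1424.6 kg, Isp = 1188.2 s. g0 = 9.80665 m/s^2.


ve = Isp * g0 = 1188.2 * 9.80665 = 11652.261530 m/s
mass ratio = exp(dv/ve) = exp(903.2/11652.261530) = 1.08059612
m_prop = m_dry * (mr - 1) = 1424.6 * (1.08059612 - 1)
m_prop = 114.8172 kg

114.8172 kg


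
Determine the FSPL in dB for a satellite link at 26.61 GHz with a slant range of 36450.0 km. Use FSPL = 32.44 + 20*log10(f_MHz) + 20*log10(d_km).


f = 26.61 GHz = 26610.0000 MHz
d = 36450.0 km
FSPL = 32.44 + 20*log10(26610.0000) + 20*log10(36450.0)
FSPL = 32.44 + 88.5009 + 91.2340
FSPL = 212.1748 dB

212.1748 dB


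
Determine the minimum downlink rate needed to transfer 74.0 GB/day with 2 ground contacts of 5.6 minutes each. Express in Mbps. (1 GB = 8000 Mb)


total contact time = 2 * 5.6 * 60 = 672.0000 s
data = 74.0 GB = 592000.0000 Mb
rate = 592000.0000 / 672.0000 = 880.9524 Mbps

880.9524 Mbps


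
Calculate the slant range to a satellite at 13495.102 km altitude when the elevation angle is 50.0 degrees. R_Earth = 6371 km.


h = 13495.102 km, el = 50.0 deg
d = -R_E*sin(el) + sqrt((R_E*sin(el))^2 + 2*R_E*h + h^2)
d = -6371.0000*sin(0.8726646) + sqrt((6371.0000*0.7660444)^2 + 2*6371.0000*13495.102 + 13495.102^2)
d = 14558.9585 km

14558.9585 km


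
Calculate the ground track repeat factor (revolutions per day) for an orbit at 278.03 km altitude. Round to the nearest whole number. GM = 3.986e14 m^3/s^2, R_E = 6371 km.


r = 6.64903e+06 m
T = 2*pi*sqrt(r^3/mu) = 5395.7107 s = 89.9285 min
revs/day = 1440 / 89.9285 = 16.0127
Rounded: 16 revolutions per day

16 revolutions per day


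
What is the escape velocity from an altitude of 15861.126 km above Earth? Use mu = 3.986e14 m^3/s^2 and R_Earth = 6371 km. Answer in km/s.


r = 6371.0 + 15861.126 = 22232.1260 km = 2.2232126e+07 m
v_esc = sqrt(2*mu/r) = sqrt(2*3.986e14 / 2.2232126e+07)
v_esc = 5988.1566 m/s = 5.9882 km/s

5.9882 km/s


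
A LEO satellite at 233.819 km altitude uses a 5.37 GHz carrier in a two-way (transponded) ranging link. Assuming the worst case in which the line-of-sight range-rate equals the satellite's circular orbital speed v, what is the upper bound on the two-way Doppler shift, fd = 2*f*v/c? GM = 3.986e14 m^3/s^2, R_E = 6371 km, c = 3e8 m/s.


r = 6.604819e+06 m
v = sqrt(mu/r) = 7768.5182 m/s (worst-case radial velocity)
f = 5.37 GHz = 5.37e+09 Hz
fd = 2*f*v/c = 2*5.37e+09*7768.5182/3.0e+08
fd = 278112.9511 Hz

278112.9511 Hz


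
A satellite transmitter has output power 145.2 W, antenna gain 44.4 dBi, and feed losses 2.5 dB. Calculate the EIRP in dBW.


Pt = 145.2 W = 21.6197 dBW
EIRP = Pt_dBW + Gt - losses = 21.6197 + 44.4 - 2.5 = 63.5197 dBW

63.5197 dBW


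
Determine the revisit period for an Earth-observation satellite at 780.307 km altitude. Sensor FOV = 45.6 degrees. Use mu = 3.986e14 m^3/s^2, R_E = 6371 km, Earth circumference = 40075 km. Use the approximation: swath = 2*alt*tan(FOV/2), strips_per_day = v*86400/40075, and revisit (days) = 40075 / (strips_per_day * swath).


swath = 2*780.307*tan(0.3979351) = 656.0217 km
v = sqrt(mu/r) = 7465.7929 m/s = 7.4658 km/s
strips/day = v*86400/40075 = 7.4658*86400/40075 = 16.0959
coverage/day = strips * swath = 16.0959 * 656.0217 = 10559.2814 km
revisit = 40075 / 10559.2814 = 3.7952 days

3.7952 days


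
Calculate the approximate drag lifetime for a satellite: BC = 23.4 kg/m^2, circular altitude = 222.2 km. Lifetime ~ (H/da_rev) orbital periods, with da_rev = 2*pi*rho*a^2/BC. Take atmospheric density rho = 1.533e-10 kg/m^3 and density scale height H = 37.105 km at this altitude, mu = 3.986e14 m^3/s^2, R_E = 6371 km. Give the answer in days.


a = R_E + alt = 6593.2000 km = 6.5932e+06 m
da_rev = 2*pi*rho*a^2/BC = 2*pi*1.533e-10*(6.5932e+06)^2/23.4 = 1789.363877 m per revolution
N = H/da_rev = 37105.0000 m / 1789.363877 m = 20.7364 revolutions
P = 2*pi*sqrt(a^3/mu) = 5327.8942 s
lifetime = N*P = 20.7364 * 5327.8942 = 110481.4502 s = 1.2787 days

1.2787 days


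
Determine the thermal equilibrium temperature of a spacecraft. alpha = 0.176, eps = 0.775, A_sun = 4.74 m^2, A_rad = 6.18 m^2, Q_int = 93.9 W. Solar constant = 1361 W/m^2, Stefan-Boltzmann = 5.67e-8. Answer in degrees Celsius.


Numerator = alpha*S*A_sun + Q_int = 0.176*1361*4.74 + 93.9 = 1229.3006 W
Denominator = eps*sigma*A_rad = 0.775*5.67e-8*6.18 = 2.7156465e-07 W/K^4
T^4 = 4.5267329e+09 K^4
T = 259.3858 K = -13.7642 C

-13.7642 degrees Celsius


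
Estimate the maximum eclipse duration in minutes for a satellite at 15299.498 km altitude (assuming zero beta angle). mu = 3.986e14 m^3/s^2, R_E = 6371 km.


r = 21670.4980 km
T = 529.1311 min
Eclipse fraction = arcsin(R_E/r)/pi = arcsin(6371.0000/21670.4980)/pi
= arcsin(0.2939942)/pi = 0.09498463
Eclipse duration = 0.09498463 * 529.1311 = 50.2593 min

50.2593 minutes


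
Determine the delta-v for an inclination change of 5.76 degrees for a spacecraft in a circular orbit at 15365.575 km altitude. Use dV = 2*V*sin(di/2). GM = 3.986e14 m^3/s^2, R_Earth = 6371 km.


r = 21736.5750 km = 2.1736575e+07 m
V = sqrt(mu/r) = 4282.2606 m/s
di = 5.76 deg = 0.100531 rad
dV = 2*V*sin(di/2) = 2*4282.2606*sin(0.05026548)
dV = 430.3185 m/s = 0.4303185 km/s

0.4303 km/s


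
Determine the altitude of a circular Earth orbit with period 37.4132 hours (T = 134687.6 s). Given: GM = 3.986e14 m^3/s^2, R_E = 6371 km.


T = 134687.6 s
r = (mu*T^2/(4*pi^2))^(1/3) = (3.986e14 * 134687.6^2 / (4*pi^2))^(1/3)
r = 5.6790749e+07 m = 56790.7489 km
alt = r - R_E = 56790.7489 - 6371 = 50419.7489 km

50419.7489 km


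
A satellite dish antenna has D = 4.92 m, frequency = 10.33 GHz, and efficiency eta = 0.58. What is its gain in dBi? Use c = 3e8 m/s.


lambda = c/f = 3e8 / 1.033e+10 = 0.02904163 m
G = eta*(pi*D/lambda)^2 = 0.58*(pi*4.92/0.02904163)^2
G = 164291.8720 (linear)
G = 10*log10(164291.8720) = 52.1562 dBi

52.1562 dBi


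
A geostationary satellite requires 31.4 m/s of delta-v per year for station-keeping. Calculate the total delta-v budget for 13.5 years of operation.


dV = rate * years = 31.4 * 13.5
dV = 423.9000 m/s

423.9000 m/s


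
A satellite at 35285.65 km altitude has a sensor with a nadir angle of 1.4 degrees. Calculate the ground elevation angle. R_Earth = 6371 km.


r = R_E + alt = 41656.6500 km
Law of sines in the satellite / Earth-center / ground-point triangle:
  sin(nadir)/R_E = sin(90 + el)/r  =>  cos(el) = (r/R_E)*sin(nadir)
cos(el) = (41656.6500 / 6371.0000) * sin(1.4 deg) = 0.1597493
el = arccos(0.1597493) = 80.8077 deg
(Earth-central angle = 90 - nadir - el = 7.7923 deg)

80.8077 degrees


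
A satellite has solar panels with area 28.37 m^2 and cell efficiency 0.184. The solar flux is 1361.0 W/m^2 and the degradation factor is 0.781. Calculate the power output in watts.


P = area * eta * S * degradation
P = 28.37 * 0.184 * 1361.0 * 0.781
P = 5548.6371 W

5548.6371 W


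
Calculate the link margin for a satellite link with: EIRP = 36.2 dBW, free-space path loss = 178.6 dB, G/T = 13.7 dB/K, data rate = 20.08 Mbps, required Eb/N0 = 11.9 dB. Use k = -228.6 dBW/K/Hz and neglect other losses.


C/N0 = EIRP - FSPL + G/T - k = 36.2 - 178.6 + 13.7 - (-228.6)
C/N0 = 99.9000 dB-Hz
R_b = 20.08 Mbps = 2.008e+07 bps -> 10*log10(R_b) = 73.0276 dB-Hz
Eb/N0 = C/N0 - 10*log10(R_b) = 99.9000 - 73.0276 = 26.8724 dB
Margin = Eb/N0 - Eb/N0_req = 26.8724 - 11.9 = 14.9724 dB (link closes)

14.9724 dB


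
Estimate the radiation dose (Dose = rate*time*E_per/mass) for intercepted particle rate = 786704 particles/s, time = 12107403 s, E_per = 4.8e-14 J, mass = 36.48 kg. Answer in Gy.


Total energy deposited = rate * time * E_per
  = 786704 * 12107403 * 4.8e-14 = 0.4571972 J
Dose = E_total / mass = 0.4571972 / 36.48
Dose = 0.01253282 Gy

0.0125 Gy


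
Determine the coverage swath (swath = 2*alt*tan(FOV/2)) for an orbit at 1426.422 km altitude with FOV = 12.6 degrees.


FOV = 12.6 deg = 0.2199115 rad
swath = 2 * alt * tan(FOV/2) = 2 * 1426.422 * tan(0.1099557)
swath = 2 * 1426.422 * 0.110401
swath = 314.9569 km

314.9569 km


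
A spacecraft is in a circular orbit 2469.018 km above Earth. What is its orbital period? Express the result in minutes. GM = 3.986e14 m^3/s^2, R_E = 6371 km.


r = 8840.0180 km = 8.840018e+06 m
T = 2*pi*sqrt(r^3/mu) = 2*pi*sqrt(6.9081132e+20 / 3.986e14)
T = 8271.6271 s = 137.8605 min

137.8605 minutes


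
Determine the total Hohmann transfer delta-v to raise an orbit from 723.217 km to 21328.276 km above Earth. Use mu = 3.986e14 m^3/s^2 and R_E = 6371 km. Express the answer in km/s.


r1 = 7094.2170 km = 7.094217e+06 m
r2 = 27699.2760 km = 2.7699276e+07 m
dv1 = sqrt(mu/r1)*(sqrt(2*r2/(r1+r2)) - 1) = 1962.6039 m/s
dv2 = sqrt(mu/r2)*(1 - sqrt(2*r1/(r1+r2))) = 1371.0127 m/s
total dv = |dv1| + |dv2| = 1962.6039 + 1371.0127 = 3333.6166 m/s = 3.3336 km/s

3.3336 km/s


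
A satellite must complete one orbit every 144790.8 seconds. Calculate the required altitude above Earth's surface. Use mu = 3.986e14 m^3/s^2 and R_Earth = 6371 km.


T = 144790.8 s
r = (mu*T^2/(4*pi^2))^(1/3) = (3.986e14 * 144790.8^2 / (4*pi^2))^(1/3)
r = 5.9596373e+07 m = 59596.3732 km
alt = r - R_E = 59596.3732 - 6371 = 53225.3732 km

53225.3732 km


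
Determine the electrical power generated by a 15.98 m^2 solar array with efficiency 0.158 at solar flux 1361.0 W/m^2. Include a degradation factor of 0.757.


P = area * eta * S * degradation
P = 15.98 * 0.158 * 1361.0 * 0.757
P = 2601.2846 W

2601.2846 W


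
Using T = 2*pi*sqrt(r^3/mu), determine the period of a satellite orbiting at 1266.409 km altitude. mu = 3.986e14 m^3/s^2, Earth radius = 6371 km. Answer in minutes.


r = 7637.4090 km = 7.637409e+06 m
T = 2*pi*sqrt(r^3/mu) = 2*pi*sqrt(4.4549019e+20 / 3.986e14)
T = 6642.4806 s = 110.7080 min

110.7080 minutes


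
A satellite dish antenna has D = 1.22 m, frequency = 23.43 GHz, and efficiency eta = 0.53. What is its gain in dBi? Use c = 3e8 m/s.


lambda = c/f = 3e8 / 2.343e+10 = 0.0128041 m
G = eta*(pi*D/lambda)^2 = 0.53*(pi*1.22/0.0128041)^2
G = 47489.4723 (linear)
G = 10*log10(47489.4723) = 46.7660 dBi

46.7660 dBi


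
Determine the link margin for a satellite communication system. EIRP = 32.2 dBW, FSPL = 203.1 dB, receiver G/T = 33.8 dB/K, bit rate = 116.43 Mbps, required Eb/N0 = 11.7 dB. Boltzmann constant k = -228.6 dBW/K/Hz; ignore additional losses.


C/N0 = EIRP - FSPL + G/T - k = 32.2 - 203.1 + 33.8 - (-228.6)
C/N0 = 91.5000 dB-Hz
R_b = 116.43 Mbps = 1.1643e+08 bps -> 10*log10(R_b) = 80.6606 dB-Hz
Eb/N0 = C/N0 - 10*log10(R_b) = 91.5000 - 80.6606 = 10.8394 dB
Margin = Eb/N0 - Eb/N0_req = 10.8394 - 11.7 = -0.860649 dB (negative margin: link does not close)

-0.8606 dB


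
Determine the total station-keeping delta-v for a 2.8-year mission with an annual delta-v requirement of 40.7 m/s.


dV = rate * years = 40.7 * 2.8
dV = 113.9600 m/s

113.9600 m/s


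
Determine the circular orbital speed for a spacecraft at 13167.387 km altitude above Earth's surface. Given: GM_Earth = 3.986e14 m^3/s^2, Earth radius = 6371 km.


r = R_E + alt = 6371.0 + 13167.387 = 19538.3870 km = 1.9538387e+07 m
v = sqrt(mu/r) = sqrt(3.986e14 / 1.9538387e+07) = 4516.7317 m/s = 4.5167 km/s

4.5167 km/s


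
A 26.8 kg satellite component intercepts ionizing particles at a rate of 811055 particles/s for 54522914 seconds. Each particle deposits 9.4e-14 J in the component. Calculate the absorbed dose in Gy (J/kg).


Total energy deposited = rate * time * E_per
  = 811055 * 54522914 * 9.4e-14 = 4.1568 J
Dose = E_total / mass = 4.1568 / 26.8
Dose = 0.1551038 Gy

0.1551 Gy


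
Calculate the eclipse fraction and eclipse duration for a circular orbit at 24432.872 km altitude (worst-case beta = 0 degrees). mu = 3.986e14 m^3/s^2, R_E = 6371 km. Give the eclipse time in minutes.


r = 30803.8720 km
T = 896.7429 min
Eclipse fraction = arcsin(R_E/r)/pi = arcsin(6371.0000/30803.8720)/pi
= arcsin(0.2068246)/pi = 0.06631296
Eclipse duration = 0.06631296 * 896.7429 = 59.4657 min

59.4657 minutes


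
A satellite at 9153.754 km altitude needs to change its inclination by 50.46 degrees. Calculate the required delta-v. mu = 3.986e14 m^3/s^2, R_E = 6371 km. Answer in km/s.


r = 15524.7540 km = 1.5524754e+07 m
V = sqrt(mu/r) = 5067.0628 m/s
di = 50.46 deg = 0.8806931 rad
dV = 2*V*sin(di/2) = 2*5067.0628*sin(0.4403466)
dV = 4319.7014 m/s = 4.3197 km/s

4.3197 km/s


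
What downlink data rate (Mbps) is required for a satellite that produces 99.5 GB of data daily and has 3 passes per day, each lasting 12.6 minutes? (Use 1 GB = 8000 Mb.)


total contact time = 3 * 12.6 * 60 = 2268.0000 s
data = 99.5 GB = 796000.0000 Mb
rate = 796000.0000 / 2268.0000 = 350.9700 Mbps

350.9700 Mbps


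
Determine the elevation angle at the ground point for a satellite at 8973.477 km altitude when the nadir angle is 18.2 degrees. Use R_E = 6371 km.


r = R_E + alt = 15344.4770 km
Law of sines in the satellite / Earth-center / ground-point triangle:
  sin(nadir)/R_E = sin(90 + el)/r  =>  cos(el) = (r/R_E)*sin(nadir)
cos(el) = (15344.4770 / 6371.0000) * sin(18.2 deg) = 0.7522549
el = arccos(0.7522549) = 41.2139 deg
(Earth-central angle = 90 - nadir - el = 30.5861 deg)

41.2139 degrees


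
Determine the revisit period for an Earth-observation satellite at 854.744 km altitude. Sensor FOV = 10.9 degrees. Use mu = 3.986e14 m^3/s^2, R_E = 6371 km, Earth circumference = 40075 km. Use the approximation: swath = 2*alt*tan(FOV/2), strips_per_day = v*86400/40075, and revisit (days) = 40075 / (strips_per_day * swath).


swath = 2*854.744*tan(0.09512044) = 163.0995 km
v = sqrt(mu/r) = 7427.2384 m/s = 7.4272 km/s
strips/day = v*86400/40075 = 7.4272*86400/40075 = 16.0128
coverage/day = strips * swath = 16.0128 * 163.0995 = 2611.6808 km
revisit = 40075 / 2611.6808 = 15.3445 days

15.3445 days


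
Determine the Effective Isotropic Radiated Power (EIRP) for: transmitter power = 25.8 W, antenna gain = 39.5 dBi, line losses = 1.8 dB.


Pt = 25.8 W = 14.1162 dBW
EIRP = Pt_dBW + Gt - losses = 14.1162 + 39.5 - 1.8 = 51.8162 dBW

51.8162 dBW


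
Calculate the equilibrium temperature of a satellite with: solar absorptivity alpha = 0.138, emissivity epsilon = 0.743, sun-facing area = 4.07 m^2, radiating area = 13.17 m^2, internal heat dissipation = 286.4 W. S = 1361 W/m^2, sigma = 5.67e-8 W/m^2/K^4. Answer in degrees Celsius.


Numerator = alpha*S*A_sun + Q_int = 0.138*1361*4.07 + 286.4 = 1050.8193 W
Denominator = eps*sigma*A_rad = 0.743*5.67e-8*13.17 = 5.5482708e-07 W/K^4
T^4 = 1.8939581e+09 K^4
T = 208.6136 K = -64.5364 C

-64.5364 degrees Celsius


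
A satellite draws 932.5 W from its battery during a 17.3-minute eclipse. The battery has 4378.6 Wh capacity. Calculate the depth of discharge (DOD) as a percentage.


E_used = P * t / 60 = 932.5 * 17.3 / 60 = 268.8708 Wh
DOD = E_used / E_total * 100 = 268.8708 / 4378.6 * 100
DOD = 6.1406 %

6.1406 %


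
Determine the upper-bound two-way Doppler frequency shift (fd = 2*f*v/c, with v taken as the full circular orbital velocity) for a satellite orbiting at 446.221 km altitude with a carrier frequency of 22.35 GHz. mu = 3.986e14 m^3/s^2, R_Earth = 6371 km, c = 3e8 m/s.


r = 6.817221e+06 m
v = sqrt(mu/r) = 7646.5399 m/s (worst-case radial velocity)
f = 22.35 GHz = 2.235e+10 Hz
fd = 2*f*v/c = 2*2.235e+10*7646.5399/3.0e+08
fd = 1.1393344e+06 Hz

1.1393e+06 Hz


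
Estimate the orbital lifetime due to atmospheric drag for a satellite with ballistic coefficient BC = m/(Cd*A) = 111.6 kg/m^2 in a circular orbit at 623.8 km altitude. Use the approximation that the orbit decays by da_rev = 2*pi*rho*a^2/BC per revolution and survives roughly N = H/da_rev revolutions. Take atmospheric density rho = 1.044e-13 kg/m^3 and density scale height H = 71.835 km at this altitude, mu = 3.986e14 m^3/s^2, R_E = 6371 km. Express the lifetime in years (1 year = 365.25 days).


a = R_E + alt = 6994.8000 km = 6.9948e+06 m
da_rev = 2*pi*rho*a^2/BC = 2*pi*1.044e-13*(6.9948e+06)^2/111.6 = 0.287585361 m per revolution
N = H/da_rev = 71835.0000 m / 0.287585361 m = 249786.7060 revolutions
P = 2*pi*sqrt(a^3/mu) = 5822.0264 s
lifetime = N*P = 249786.7060 * 5822.0264 = 1.4542648e+09 s = 16831.7686 days
years = 16831.7686 / 365.25 = 46.0829 years

46.0829 years


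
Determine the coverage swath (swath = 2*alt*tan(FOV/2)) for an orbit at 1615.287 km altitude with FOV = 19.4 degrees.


FOV = 19.4 deg = 0.3385939 rad
swath = 2 * alt * tan(FOV/2) = 2 * 1615.287 * tan(0.1692969)
swath = 2 * 1615.287 * 0.1709331
swath = 552.2121 km

552.2121 km


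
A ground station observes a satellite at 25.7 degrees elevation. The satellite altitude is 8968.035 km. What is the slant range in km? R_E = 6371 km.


h = 8968.035 km, el = 25.7 deg
d = -R_E*sin(el) + sqrt((R_E*sin(el))^2 + 2*R_E*h + h^2)
d = -6371.0000*sin(0.4485496) + sqrt((6371.0000*0.4336591)^2 + 2*6371.0000*8968.035 + 8968.035^2)
d = 11461.4207 km

11461.4207 km


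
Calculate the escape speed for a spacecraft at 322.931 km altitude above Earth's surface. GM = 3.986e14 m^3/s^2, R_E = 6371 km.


r = 6371.0 + 322.931 = 6693.9310 km = 6.693931e+06 m
v_esc = sqrt(2*mu/r) = sqrt(2*3.986e14 / 6.693931e+06)
v_esc = 10912.9717 m/s = 10.9130 km/s

10.9130 km/s


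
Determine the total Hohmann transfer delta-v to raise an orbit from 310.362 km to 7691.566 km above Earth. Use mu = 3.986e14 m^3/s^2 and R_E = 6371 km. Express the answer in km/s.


r1 = 6681.3620 km = 6.681362e+06 m
r2 = 14062.5660 km = 1.4062566e+07 m
dv1 = sqrt(mu/r1)*(sqrt(2*r2/(r1+r2)) - 1) = 1269.7992 m/s
dv2 = sqrt(mu/r2)*(1 - sqrt(2*r1/(r1+r2))) = 1050.9255 m/s
total dv = |dv1| + |dv2| = 1269.7992 + 1050.9255 = 2320.7247 m/s = 2.3207 km/s

2.3207 km/s


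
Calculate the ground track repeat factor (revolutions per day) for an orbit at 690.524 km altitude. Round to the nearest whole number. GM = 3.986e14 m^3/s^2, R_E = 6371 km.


r = 7.061524e+06 m
T = 2*pi*sqrt(r^3/mu) = 5905.5300 s = 98.4255 min
revs/day = 1440 / 98.4255 = 14.6304
Rounded: 15 revolutions per day

15 revolutions per day


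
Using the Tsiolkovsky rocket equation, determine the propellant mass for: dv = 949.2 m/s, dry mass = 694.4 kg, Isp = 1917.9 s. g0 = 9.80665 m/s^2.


ve = Isp * g0 = 1917.9 * 9.80665 = 18808.174035 m/s
mass ratio = exp(dv/ve) = exp(949.2/18808.174035) = 1.05176260
m_prop = m_dry * (mr - 1) = 694.4 * (1.05176260 - 1)
m_prop = 35.9439 kg

35.9439 kg


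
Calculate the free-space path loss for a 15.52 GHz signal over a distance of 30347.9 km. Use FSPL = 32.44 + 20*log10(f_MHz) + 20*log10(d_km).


f = 15.52 GHz = 15520.0000 MHz
d = 30347.9 km
FSPL = 32.44 + 20*log10(15520.0000) + 20*log10(30347.9)
FSPL = 32.44 + 83.8178 + 89.6426
FSPL = 205.9004 dB

205.9004 dB


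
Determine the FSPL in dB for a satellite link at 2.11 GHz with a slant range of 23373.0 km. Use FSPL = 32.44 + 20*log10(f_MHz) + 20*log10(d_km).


f = 2.11 GHz = 2110.0000 MHz
d = 23373.0 km
FSPL = 32.44 + 20*log10(2110.0000) + 20*log10(23373.0)
FSPL = 32.44 + 66.4856 + 87.3743
FSPL = 186.2999 dB

186.2999 dB


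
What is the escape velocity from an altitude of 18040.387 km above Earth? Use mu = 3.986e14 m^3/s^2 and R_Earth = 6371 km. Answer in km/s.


r = 6371.0 + 18040.387 = 24411.3870 km = 2.4411387e+07 m
v_esc = sqrt(2*mu/r) = sqrt(2*3.986e14 / 2.4411387e+07)
v_esc = 5714.6208 m/s = 5.7146 km/s

5.7146 km/s


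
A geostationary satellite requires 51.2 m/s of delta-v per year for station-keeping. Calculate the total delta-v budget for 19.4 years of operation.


dV = rate * years = 51.2 * 19.4
dV = 993.2800 m/s

993.2800 m/s


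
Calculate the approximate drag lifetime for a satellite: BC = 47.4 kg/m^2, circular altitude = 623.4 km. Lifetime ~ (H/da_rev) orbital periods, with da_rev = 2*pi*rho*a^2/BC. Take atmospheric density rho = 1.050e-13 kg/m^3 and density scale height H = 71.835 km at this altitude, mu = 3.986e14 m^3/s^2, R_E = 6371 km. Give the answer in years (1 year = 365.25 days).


a = R_E + alt = 6994.4000 km = 6.9944e+06 m
da_rev = 2*pi*rho*a^2/BC = 2*pi*1.050e-13*(6.9944e+06)^2/47.4 = 0.680913205 m per revolution
N = H/da_rev = 71835.0000 m / 0.680913205 m = 105498.0275 revolutions
P = 2*pi*sqrt(a^3/mu) = 5821.5270 s
lifetime = N*P = 105498.0275 * 5821.5270 = 6.1415962e+08 s = 7108.3289 days
years = 7108.3289 / 365.25 = 19.4615 years

19.4615 years


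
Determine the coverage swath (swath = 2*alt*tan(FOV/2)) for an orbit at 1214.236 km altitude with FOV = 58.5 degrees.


FOV = 58.5 deg = 1.0210 rad
swath = 2 * alt * tan(FOV/2) = 2 * 1214.236 * tan(0.5105088)
swath = 2 * 1214.236 * 0.5600269
swath = 1360.0097 km

1360.0097 km


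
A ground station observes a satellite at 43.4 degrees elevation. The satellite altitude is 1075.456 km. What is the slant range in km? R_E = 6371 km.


h = 1075.456 km, el = 43.4 deg
d = -R_E*sin(el) + sqrt((R_E*sin(el))^2 + 2*R_E*h + h^2)
d = -6371.0000*sin(0.7574729) + sqrt((6371.0000*0.6870875)^2 + 2*6371.0000*1075.456 + 1075.456^2)
d = 1455.4035 km

1455.4035 km


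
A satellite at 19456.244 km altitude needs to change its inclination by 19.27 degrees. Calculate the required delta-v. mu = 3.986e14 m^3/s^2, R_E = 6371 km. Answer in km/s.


r = 25827.2440 km = 2.5827244e+07 m
V = sqrt(mu/r) = 3928.5258 m/s
di = 19.27 deg = 0.3363249 rad
dV = 2*V*sin(di/2) = 2*3928.5258*sin(0.1681625)
dV = 1315.0428 m/s = 1.3150 km/s

1.3150 km/s


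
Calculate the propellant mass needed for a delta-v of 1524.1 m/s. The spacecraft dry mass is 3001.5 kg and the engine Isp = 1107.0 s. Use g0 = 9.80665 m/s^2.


ve = Isp * g0 = 1107.0 * 9.80665 = 10855.961550 m/s
mass ratio = exp(dv/ve) = exp(1524.1/10855.961550) = 1.15072584
m_prop = m_dry * (mr - 1) = 3001.5 * (1.15072584 - 1)
m_prop = 452.4036 kg

452.4036 kg


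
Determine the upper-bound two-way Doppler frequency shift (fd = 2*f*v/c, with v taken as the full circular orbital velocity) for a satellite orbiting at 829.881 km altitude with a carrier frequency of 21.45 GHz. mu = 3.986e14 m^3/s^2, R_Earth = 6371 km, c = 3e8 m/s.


r = 7.200881e+06 m
v = sqrt(mu/r) = 7440.0496 m/s (worst-case radial velocity)
f = 21.45 GHz = 2.145e+10 Hz
fd = 2*f*v/c = 2*2.145e+10*7440.0496/3.0e+08
fd = 1.0639271e+06 Hz

1.0639e+06 Hz


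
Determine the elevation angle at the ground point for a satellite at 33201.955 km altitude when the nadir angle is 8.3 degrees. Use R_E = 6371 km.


r = R_E + alt = 39572.9550 km
Law of sines in the satellite / Earth-center / ground-point triangle:
  sin(nadir)/R_E = sin(90 + el)/r  =>  cos(el) = (r/R_E)*sin(nadir)
cos(el) = (39572.9550 / 6371.0000) * sin(8.3 deg) = 0.896657
el = arccos(0.896657) = 26.2779 deg
(Earth-central angle = 90 - nadir - el = 55.4221 deg)

26.2779 degrees


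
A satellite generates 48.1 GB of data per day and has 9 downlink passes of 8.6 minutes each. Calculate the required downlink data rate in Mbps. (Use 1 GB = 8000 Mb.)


total contact time = 9 * 8.6 * 60 = 4644.0000 s
data = 48.1 GB = 384800.0000 Mb
rate = 384800.0000 / 4644.0000 = 82.8596 Mbps

82.8596 Mbps


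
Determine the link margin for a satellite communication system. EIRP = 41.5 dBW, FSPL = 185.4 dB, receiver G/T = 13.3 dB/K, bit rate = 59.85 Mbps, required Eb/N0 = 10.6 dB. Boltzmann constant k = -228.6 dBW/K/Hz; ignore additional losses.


C/N0 = EIRP - FSPL + G/T - k = 41.5 - 185.4 + 13.3 - (-228.6)
C/N0 = 98.0000 dB-Hz
R_b = 59.85 Mbps = 5.985e+07 bps -> 10*log10(R_b) = 77.7706 dB-Hz
Eb/N0 = C/N0 - 10*log10(R_b) = 98.0000 - 77.7706 = 20.2294 dB
Margin = Eb/N0 - Eb/N0_req = 20.2294 - 10.6 = 9.6294 dB (link closes)

9.6294 dB


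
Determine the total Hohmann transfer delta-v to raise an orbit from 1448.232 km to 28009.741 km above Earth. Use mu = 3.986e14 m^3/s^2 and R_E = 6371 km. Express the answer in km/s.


r1 = 7819.2320 km = 7.819232e+06 m
r2 = 34380.7410 km = 3.4380741e+07 m
dv1 = sqrt(mu/r1)*(sqrt(2*r2/(r1+r2)) - 1) = 1974.0671 m/s
dv2 = sqrt(mu/r2)*(1 - sqrt(2*r1/(r1+r2))) = 1332.1781 m/s
total dv = |dv1| + |dv2| = 1974.0671 + 1332.1781 = 3306.2452 m/s = 3.3062 km/s

3.3062 km/s


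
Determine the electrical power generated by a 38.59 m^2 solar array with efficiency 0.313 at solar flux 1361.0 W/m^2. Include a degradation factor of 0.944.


P = area * eta * S * degradation
P = 38.59 * 0.313 * 1361.0 * 0.944
P = 15518.4820 W

15518.4820 W


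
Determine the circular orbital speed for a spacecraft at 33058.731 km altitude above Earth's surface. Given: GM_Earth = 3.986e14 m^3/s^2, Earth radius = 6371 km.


r = R_E + alt = 6371.0 + 33058.731 = 39429.7310 km = 3.9429731e+07 m
v = sqrt(mu/r) = sqrt(3.986e14 / 3.9429731e+07) = 3179.4847 m/s = 3.1795 km/s

3.1795 km/s


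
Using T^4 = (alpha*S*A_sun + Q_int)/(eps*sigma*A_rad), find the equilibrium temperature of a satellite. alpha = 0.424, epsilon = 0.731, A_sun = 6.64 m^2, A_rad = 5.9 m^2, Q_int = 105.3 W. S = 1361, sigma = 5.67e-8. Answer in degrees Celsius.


Numerator = alpha*S*A_sun + Q_int = 0.424*1361*6.64 + 105.3 = 3937.0050 W
Denominator = eps*sigma*A_rad = 0.731*5.67e-8*5.9 = 2.4454143e-07 W/K^4
T^4 = 1.6099542e+10 K^4
T = 356.2078 K = 83.0578 C

83.0578 degrees Celsius


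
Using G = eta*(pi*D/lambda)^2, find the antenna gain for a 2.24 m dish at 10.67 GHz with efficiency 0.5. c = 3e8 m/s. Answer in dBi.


lambda = c/f = 3e8 / 1.067e+10 = 0.02811621 m
G = eta*(pi*D/lambda)^2 = 0.5*(pi*2.24/0.02811621)^2
G = 31322.1897 (linear)
G = 10*log10(31322.1897) = 44.9585 dBi

44.9585 dBi


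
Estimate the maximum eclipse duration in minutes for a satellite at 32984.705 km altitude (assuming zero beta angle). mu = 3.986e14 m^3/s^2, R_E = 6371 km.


r = 39355.7050 km
T = 1295.0052 min
Eclipse fraction = arcsin(R_E/r)/pi = arcsin(6371.0000/39355.7050)/pi
= arcsin(0.1618825)/pi = 0.05175656
Eclipse duration = 0.05175656 * 1295.0052 = 67.0250 min

67.0250 minutes


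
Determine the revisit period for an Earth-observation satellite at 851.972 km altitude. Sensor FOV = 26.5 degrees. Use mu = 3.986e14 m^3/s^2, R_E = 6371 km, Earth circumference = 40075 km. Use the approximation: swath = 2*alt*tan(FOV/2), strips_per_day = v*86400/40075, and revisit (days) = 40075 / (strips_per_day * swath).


swath = 2*851.972*tan(0.2312561) = 401.2256 km
v = sqrt(mu/r) = 7428.6634 m/s = 7.4287 km/s
strips/day = v*86400/40075 = 7.4287*86400/40075 = 16.0159
coverage/day = strips * swath = 16.0159 * 401.2256 = 6425.9816 km
revisit = 40075 / 6425.9816 = 6.2364 days

6.2364 days


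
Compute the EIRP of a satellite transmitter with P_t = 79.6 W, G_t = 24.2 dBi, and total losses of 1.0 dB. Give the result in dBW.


Pt = 79.6 W = 19.0091 dBW
EIRP = Pt_dBW + Gt - losses = 19.0091 + 24.2 - 1.0 = 42.2091 dBW

42.2091 dBW


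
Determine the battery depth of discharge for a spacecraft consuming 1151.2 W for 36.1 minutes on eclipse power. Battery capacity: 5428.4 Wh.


E_used = P * t / 60 = 1151.2 * 36.1 / 60 = 692.6387 Wh
DOD = E_used / E_total * 100 = 692.6387 / 5428.4 * 100
DOD = 12.7595 %

12.7595 %


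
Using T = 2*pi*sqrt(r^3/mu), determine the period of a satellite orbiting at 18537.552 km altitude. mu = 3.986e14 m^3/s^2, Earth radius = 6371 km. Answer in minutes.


r = 24908.5520 km = 2.4908552e+07 m
T = 2*pi*sqrt(r^3/mu) = 2*pi*sqrt(1.5454161e+22 / 3.986e14)
T = 39123.1616 s = 652.0527 min

652.0527 minutes


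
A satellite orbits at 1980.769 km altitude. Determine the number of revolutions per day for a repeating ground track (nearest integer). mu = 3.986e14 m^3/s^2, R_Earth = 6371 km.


r = 8.351769e+06 m
T = 2*pi*sqrt(r^3/mu) = 7595.8946 s = 126.5982 min
revs/day = 1440 / 126.5982 = 11.3746
Rounded: 11 revolutions per day

11 revolutions per day


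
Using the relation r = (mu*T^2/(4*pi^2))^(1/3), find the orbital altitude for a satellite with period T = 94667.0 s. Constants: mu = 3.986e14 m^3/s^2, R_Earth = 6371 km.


T = 94667.0 s
r = (mu*T^2/(4*pi^2))^(1/3) = (3.986e14 * 94667.0^2 / (4*pi^2))^(1/3)
r = 4.489434e+07 m = 44894.3404 km
alt = r - R_E = 44894.3404 - 6371 = 38523.3404 km

38523.3404 km


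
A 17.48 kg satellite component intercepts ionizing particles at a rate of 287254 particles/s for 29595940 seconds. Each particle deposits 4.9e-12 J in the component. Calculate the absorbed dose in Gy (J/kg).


Total energy deposited = rate * time * E_per
  = 287254 * 29595940 * 4.9e-12 = 41.6576 J
Dose = E_total / mass = 41.6576 / 17.48
Dose = 2.3832 Gy

2.3832 Gy


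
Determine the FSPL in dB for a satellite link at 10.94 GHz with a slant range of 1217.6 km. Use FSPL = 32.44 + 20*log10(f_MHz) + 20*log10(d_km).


f = 10.94 GHz = 10940.0000 MHz
d = 1217.6 km
FSPL = 32.44 + 20*log10(10940.0000) + 20*log10(1217.6)
FSPL = 32.44 + 80.7803 + 61.7101
FSPL = 174.9304 dB

174.9304 dB


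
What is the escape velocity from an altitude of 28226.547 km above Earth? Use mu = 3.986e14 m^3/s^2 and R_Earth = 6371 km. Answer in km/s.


r = 6371.0 + 28226.547 = 34597.5470 km = 3.4597547e+07 m
v_esc = sqrt(2*mu/r) = sqrt(2*3.986e14 / 3.4597547e+07)
v_esc = 4800.2183 m/s = 4.8002 km/s

4.8002 km/s


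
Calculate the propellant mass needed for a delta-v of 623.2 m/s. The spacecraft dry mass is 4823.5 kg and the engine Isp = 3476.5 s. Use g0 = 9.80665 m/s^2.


ve = Isp * g0 = 3476.5 * 9.80665 = 34092.818725 m/s
mass ratio = exp(dv/ve) = exp(623.2/34092.818725) = 1.01844760
m_prop = m_dry * (mr - 1) = 4823.5 * (1.01844760 - 1)
m_prop = 88.9820 kg

88.9820 kg


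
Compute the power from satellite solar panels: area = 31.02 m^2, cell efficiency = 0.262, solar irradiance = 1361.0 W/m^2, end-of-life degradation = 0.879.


P = area * eta * S * degradation
P = 31.02 * 0.262 * 1361.0 * 0.879
P = 9722.7716 W

9722.7716 W


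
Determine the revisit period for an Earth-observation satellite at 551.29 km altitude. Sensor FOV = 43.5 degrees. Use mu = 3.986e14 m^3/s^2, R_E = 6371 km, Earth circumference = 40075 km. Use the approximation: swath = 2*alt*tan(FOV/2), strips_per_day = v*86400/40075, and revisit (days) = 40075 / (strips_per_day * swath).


swath = 2*551.29*tan(0.3796091) = 439.8848 km
v = sqrt(mu/r) = 7588.2871 m/s = 7.5883 km/s
strips/day = v*86400/40075 = 7.5883*86400/40075 = 16.3600
coverage/day = strips * swath = 16.3600 * 439.8848 = 7196.5266 km
revisit = 40075 / 7196.5266 = 5.5687 days

5.5687 days


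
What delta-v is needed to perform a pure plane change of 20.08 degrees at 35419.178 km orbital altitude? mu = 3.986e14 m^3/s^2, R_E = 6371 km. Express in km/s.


r = 41790.1780 km = 4.1790178e+07 m
V = sqrt(mu/r) = 3088.3857 m/s
di = 20.08 deg = 0.3504621 rad
dV = 2*V*sin(di/2) = 2*3088.3857*sin(0.1752311)
dV = 1076.8315 m/s = 1.0768 km/s

1.0768 km/s
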